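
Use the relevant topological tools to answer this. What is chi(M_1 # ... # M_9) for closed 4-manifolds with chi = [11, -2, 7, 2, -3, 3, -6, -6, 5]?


For n-manifolds: chi(A#B) = chi(A) + chi(B) - chi(S^4).
chi(S^4) = 1 + (-1)^4 = 2.
chi(#) = (sum chi_i) - (9-1)*chi(S^4) = 11 - 8*2 = -5

-5


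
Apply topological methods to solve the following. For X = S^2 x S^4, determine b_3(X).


Each S^d has Poincare polynomial 1 + t^d.
The product S^2 x S^4 has Poincare polynomial prod(1+t^d_i).
Expanding: b_0=1, b_2=1, b_4=1, b_6=1.
b_3 = 0

0


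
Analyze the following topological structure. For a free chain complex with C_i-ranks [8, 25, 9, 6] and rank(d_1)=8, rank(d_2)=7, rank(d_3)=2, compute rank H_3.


rank H_k = rank(ker d_k) - rank(im d_{k+1}).
rank(ker d_3) = rank(C_3) - rank(d_3) = 6 - 2 = 4.
rank(im d_{3+1}) = 0.
rank H_3 = 4 - 0 = 4

4


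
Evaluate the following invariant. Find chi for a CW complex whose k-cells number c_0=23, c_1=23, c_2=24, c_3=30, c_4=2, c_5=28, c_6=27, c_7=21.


chi = sum_k (-1)^k c_k.
= (-1)^0*23 + (-1)^1*23 + (-1)^2*24 + (-1)^3*30 + (-1)^4*2 + (-1)^5*28 + (-1)^6*27 + (-1)^7*21
= (23) + (-23) + (24) + (-30) + (2) + (-28) + (27) + (-21)
= -26

-26


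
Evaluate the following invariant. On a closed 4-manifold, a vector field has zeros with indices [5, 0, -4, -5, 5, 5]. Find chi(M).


Poincare-Hopf: chi(M) = sum of indices of zeros.
chi = (5) + (0) + (-4) + (-5) + (5) + (5) = 6

6


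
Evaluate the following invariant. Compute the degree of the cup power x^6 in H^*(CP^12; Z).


|x| = 2 in H^*(CP^n).
|x^6| = 6 * |x| = 6 * 2 = 12

12


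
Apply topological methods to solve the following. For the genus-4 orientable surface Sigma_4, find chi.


For a closed orientable surface of genus g: chi = 2 - 2g.
Here g = 4.
chi = 2 - 2*4 = 2 - 8 = -6

-6


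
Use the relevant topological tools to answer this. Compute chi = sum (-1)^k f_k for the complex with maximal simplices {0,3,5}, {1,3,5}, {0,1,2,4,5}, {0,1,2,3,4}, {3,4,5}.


Enumerate all faces; f-vector: f_0=6, f_1=15, f_2=19, f_3=9, f_4=2.
chi = sum (-1)^k f_k = 3

3


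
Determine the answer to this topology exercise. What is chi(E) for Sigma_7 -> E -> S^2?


chi(S^2) = 2 (n even), chi(Sigma_7) = 2 - 2*7 = -12.
chi(E) = 2 * (-12) = -24

-24


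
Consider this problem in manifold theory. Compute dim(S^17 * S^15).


Join of spheres: S^m * S^n = S^{m+n+1}.
dim = 17 + 15 + 1 = 33

33


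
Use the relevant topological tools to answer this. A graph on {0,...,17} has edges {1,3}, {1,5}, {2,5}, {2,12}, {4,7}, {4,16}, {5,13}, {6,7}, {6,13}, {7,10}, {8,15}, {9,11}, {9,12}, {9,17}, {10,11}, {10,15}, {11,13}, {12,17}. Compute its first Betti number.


b_1 = E - V + (number of components).
E = 18, V = 18, components = 3.
b_1 = 18 - 18 + 3 = 3

3


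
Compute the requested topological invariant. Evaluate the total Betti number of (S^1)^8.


b_k(T^8) = C(8,k), so the sum over k is sum_k C(8,k) = 2^8.
Total = 2^8 = 256

256


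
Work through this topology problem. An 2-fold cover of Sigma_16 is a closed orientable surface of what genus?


For an n-sheeted cover: chi(E) = n * chi(B).
chi(Sigma_16) = 2 - 2*16 = -30.
chi(E) = 2 * (-30) = -60.
genus(E) = (2 - chi(E))/2 = (2 - (-60))/2 = 62/2 = 31

31


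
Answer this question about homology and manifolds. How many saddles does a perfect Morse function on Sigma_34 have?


A perfect Morse function has m_k = b_k.
For Sigma_34: b_0=1, b_1=2g=68, b_2=1.
Saddles m_1 = 2g = 68

68


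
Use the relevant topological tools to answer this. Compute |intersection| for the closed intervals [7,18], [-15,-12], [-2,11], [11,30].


Intersection = [max(a_i), min(b_i)] = [11, -12].
Since 11 > -12, the intersection is empty.
Length = 0

0


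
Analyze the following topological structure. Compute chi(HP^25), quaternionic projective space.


HP^25 has one cell in each dimension 0, 4, ..., 4*25 (25+1 cells, all even-dim).
chi = 25 + 1 = 26

26


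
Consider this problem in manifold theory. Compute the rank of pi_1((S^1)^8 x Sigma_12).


pi_1(A x B) = pi_1(A) x pi_1(B); rank of abelianization = b_1.
b_1(T^8) = 8, b_1(Sigma_12) = 2*12 = 24.
b_1(product) = 8 + 24 = 32

32


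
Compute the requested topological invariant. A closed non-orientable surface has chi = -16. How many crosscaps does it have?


chi = 2 - k for closed non-orientable surfaces with k crosscaps.
-16 = 2 - k
k = 2 - (-16) = 18

18


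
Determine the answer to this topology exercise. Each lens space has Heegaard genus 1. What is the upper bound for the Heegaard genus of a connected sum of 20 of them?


Heegaard genus satisfies g(A#B) <= g(A) + g(B).
Each lens space has g = 1.
Upper bound: 20 * 1 = 20

20


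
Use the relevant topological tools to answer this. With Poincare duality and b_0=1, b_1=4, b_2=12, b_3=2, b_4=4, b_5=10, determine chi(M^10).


By Poincare duality b_k = b_{10-k}, so full Betti numbers: b_0=1, b_1=4, b_2=12, b_3=2, b_4=4, b_5=10, b_6=4, b_7=2, b_8=12, b_9=4, b_10=1.
chi = sum (-1)^k b_k = 12

12


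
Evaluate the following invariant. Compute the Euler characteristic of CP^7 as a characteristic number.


For any closed oriented manifold, <e(TM),[M]> = chi(M).
chi(CP^7) = 7+1 = 8

8


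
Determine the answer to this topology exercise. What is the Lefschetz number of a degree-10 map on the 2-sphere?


On S^2: L(f) = tr(f_0*) + (-1)^2 tr(f_2*) = 1 + (-1)^2 * deg(f).
L(f) = 1 + (-1)^2 * 10 = 1 + 10 = 11

11


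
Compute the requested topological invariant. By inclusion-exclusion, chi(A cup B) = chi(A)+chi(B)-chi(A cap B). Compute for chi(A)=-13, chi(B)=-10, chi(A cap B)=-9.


chi(A cup B) = chi(A) + chi(B) - chi(A cap B)
= -13 + (-10) - (-9)
= -14

-14


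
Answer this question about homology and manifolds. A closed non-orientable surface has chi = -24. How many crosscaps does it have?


chi = 2 - k for closed non-orientable surfaces with k crosscaps.
-24 = 2 - k
k = 2 - (-24) = 26

26


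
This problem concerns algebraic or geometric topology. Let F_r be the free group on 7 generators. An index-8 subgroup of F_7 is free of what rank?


Nielsen-Schreier: an index-n subgroup of F_r is free of rank 1 + n(r-1).
Equivalently: chi(cover) = n*chi(base); chi(vee_r S^1) = 1 - 7 = -6.
chi(E) = 8*(-6) = -48; rank = 1 - chi(E) = 1 - (-48) = 49.
rank = 1 + 8*(7-1) = 1 + 48 = 49

49


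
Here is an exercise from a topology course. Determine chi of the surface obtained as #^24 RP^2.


For a non-orientable closed surface with k crosscaps: chi = 2 - k.
Here k = 24.
chi = 2 - 24 = -22

-22


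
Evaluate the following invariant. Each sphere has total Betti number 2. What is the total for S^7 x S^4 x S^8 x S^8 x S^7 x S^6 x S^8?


Total Betti number is multiplicative under products.
Each S^d (d>=1) has total Betti number 2.
There are 7 sphere factors.
Total = 2^7 = 128

128


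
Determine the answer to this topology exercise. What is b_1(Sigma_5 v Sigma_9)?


For a wedge: H_1(A v B) = H_1(A) + H_1(B).
b_1(Sigma_5) = 10, b_1(Sigma_9) = 18.
b_1 = 10 + 18 = 28

28


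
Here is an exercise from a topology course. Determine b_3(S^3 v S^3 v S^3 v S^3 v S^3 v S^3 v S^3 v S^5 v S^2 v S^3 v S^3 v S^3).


For a wedge of spheres, H_k (k>0) is free on one generator per sphere of dimension k.
Spheres of dimension 3: count = 10.
b_3 = 10

10


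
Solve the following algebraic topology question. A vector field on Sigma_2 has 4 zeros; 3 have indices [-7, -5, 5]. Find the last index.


Poincare-Hopf: sum of indices = chi(M).
chi(Sigma_2) = 2 - 2*2 = -2.
Sum of known indices = -7.
x = chi - (sum known) = -2 - (-7) = 5

5


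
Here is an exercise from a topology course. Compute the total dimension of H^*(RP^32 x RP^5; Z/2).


dim H^*(RP^n; Z/2) = n+1 (one Z/2 in each degree 0..n).
Total Betti number is multiplicative.
Total = (32+1) * (5+1) = 33 * 6 = 198

198


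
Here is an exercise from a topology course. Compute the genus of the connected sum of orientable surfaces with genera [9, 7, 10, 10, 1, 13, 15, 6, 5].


Genus is additive under connected sum of orientable surfaces.
g = 9 + 7 + 10 + 10 + 1 + 13 + 15 + 6 + 5 = 76

76


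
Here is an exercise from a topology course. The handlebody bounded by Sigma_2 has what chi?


A genus-g handlebody deformation retracts to a wedge of g circles.
chi(vee_g S^1) = 1 - g.
chi(H_2) = 1 - 2 = -1

-1


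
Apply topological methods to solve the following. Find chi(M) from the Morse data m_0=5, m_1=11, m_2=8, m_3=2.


Morse theory: chi(M) = sum_k (-1)^k m_k where m_k = #(index-k critical points).
= (5) + (-11) + (8) + (-2) = 0

0


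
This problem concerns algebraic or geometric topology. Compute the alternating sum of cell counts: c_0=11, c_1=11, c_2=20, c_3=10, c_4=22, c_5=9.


chi = sum_k (-1)^k c_k.
= (-1)^0*11 + (-1)^1*11 + (-1)^2*20 + (-1)^3*10 + (-1)^4*22 + (-1)^5*9
= (11) + (-11) + (20) + (-10) + (22) + (-9)
= 23

23


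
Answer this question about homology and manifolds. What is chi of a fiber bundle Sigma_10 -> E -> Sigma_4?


For a fiber bundle F -> E -> B (with CW structure): chi(E) = chi(B) * chi(F).
chi(Sigma_4) = -6, chi(Sigma_10) = -18.
chi(E) = (-6) * (-18) = 108

108


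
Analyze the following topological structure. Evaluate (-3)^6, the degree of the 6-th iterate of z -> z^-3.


deg(f) = -3. Degree is multiplicative: deg(f^6) = (deg f)^6.
deg(f^6) = (-3)^6 = 729

729


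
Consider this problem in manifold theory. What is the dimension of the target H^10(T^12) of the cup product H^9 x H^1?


Cup product: H^p x H^q -> H^{p+q}; here p+q = 9+1 = 10.
rank H^k(T^n) = C(n,k).
C(12,10) = 66

66


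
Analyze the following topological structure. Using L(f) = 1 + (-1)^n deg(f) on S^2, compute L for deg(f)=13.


On S^2: L(f) = tr(f_0*) + (-1)^2 tr(f_2*) = 1 + (-1)^2 * deg(f).
L(f) = 1 + (-1)^2 * 13 = 1 + 13 = 14

14


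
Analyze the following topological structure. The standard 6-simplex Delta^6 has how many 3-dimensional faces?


Delta^6 has 6+1 vertices. A 3-face is a choice of 3+1 vertices.
f_3 = C(6+1, 3+1) = C(7,4) = 35

35


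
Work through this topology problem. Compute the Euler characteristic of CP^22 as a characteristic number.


For any closed oriented manifold, <e(TM),[M]> = chi(M).
chi(CP^22) = 22+1 = 23

23


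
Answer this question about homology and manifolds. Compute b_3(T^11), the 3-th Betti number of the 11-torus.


By the Kunneth formula, b_k(T^n) = C(n,k).
b_3(T^11) = C(11,3).
C(11,3) = 11!/(3!*8!) = 165

165


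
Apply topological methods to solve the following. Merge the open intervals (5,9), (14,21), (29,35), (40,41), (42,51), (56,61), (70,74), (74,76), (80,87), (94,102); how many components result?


Sort and merge overlapping open intervals.
Merged: (5,9), (14,21), (29,35), (40,41), (42,51), (56,61), (70,74), (74,76), (80,87), (94,102).
Number of components = 10

10


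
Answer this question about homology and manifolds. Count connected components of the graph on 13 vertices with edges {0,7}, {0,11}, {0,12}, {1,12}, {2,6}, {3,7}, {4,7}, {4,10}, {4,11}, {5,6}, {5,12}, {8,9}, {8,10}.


Run DFS/union-find over 13 vertices.
V = 13, E = 13.
Number of components = 1

1


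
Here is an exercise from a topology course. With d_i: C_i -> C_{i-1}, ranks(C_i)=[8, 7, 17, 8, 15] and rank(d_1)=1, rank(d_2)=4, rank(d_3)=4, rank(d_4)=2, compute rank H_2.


rank H_k = rank(ker d_k) - rank(im d_{k+1}).
rank(ker d_2) = rank(C_2) - rank(d_2) = 17 - 4 = 13.
rank(im d_{2+1}) = 4.
rank H_2 = 13 - 4 = 9

9


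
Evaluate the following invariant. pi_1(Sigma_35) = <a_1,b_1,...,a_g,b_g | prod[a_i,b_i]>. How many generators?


Standard presentation: pi_1(Sigma_g) = <a_1,b_1,...,a_g,b_g | [a_1,b_1]...[a_g,b_g] = 1>.
Number of generators = 2g = 2*35 = 70

70


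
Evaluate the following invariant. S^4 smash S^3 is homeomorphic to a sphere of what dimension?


S^m ^ S^n = S^{m+n}.
k = 4 + 3 = 7

7


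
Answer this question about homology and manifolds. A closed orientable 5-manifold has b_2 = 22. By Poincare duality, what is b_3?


Poincare duality for closed orientable n-manifolds: b_k = b_{n-k}.
Here n = 5, so b_3 = b_2 = 22

22


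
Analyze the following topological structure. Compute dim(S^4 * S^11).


Join of spheres: S^m * S^n = S^{m+n+1}.
dim = 4 + 11 + 1 = 16

16


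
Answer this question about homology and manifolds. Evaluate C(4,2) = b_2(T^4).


By the Kunneth formula, b_k(T^n) = C(n,k).
b_2(T^4) = C(4,2).
C(4,2) = 4!/(2!*2!) = 6

6


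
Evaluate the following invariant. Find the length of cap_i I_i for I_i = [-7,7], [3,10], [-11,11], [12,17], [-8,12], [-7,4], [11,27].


Intersection = [max(a_i), min(b_i)] = [12, 4].
Since 12 > 4, the intersection is empty.
Length = 0

0


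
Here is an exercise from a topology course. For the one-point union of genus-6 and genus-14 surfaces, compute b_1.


For a wedge: H_1(A v B) = H_1(A) + H_1(B).
b_1(Sigma_6) = 12, b_1(Sigma_14) = 28.
b_1 = 12 + 28 = 40

40


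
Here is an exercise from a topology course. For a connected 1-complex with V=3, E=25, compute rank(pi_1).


For a connected graph: rank(pi_1) = b_1 = E - V + 1 = 1 - chi.
chi = V - E = 3 - 25 = -22.
rank = 1 - (-22) = 25 - 3 + 1 = 23

23


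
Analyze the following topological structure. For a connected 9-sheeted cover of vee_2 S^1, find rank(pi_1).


Nielsen-Schreier: an index-n subgroup of F_r is free of rank 1 + n(r-1).
Equivalently: chi(cover) = n*chi(base); chi(vee_r S^1) = 1 - 2 = -1.
chi(E) = 9*(-1) = -9; rank = 1 - chi(E) = 1 - (-9) = 10.
rank = 1 + 9*(2-1) = 1 + 9 = 10

10


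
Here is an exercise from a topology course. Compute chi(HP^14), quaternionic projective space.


HP^14 has one cell in each dimension 0, 4, ..., 4*14 (14+1 cells, all even-dim).
chi = 14 + 1 = 15

15


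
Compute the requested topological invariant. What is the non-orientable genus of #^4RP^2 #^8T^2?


Since a >= 1, the sum is non-orientable; each T^2 can be replaced by RP^2 # RP^2 (since T^2#RP^2 = 3RP^2).
Total crosscaps k = 4 + 2*8 = 20.
Check via chi: chi = 4*1 + 8*0 - (4+8-1)*2 = -18 = 2 - k = -18. Consistent.

20


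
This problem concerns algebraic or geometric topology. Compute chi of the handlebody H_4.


A genus-g handlebody deformation retracts to a wedge of g circles.
chi(vee_g S^1) = 1 - g.
chi(H_4) = 1 - 4 = -3

-3


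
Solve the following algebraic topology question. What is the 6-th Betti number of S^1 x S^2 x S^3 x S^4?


Each S^d has Poincare polynomial 1 + t^d.
The product S^1 x S^2 x S^3 x S^4 has Poincare polynomial prod(1+t^d_i).
Expanding: b_0=1, b_1=1, b_2=1, b_3=2, b_4=2, b_5=2, b_6=2, b_7=2, b_8=1, b_9=1, b_10=1.
b_6 = 2

2


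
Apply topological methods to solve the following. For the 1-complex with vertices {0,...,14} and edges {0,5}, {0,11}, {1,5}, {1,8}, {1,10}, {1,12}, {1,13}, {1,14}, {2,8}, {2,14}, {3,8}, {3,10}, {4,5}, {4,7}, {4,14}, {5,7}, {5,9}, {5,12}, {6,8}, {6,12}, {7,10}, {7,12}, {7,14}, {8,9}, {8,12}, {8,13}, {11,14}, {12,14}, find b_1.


b_1 = E - V + (number of components).
E = 28, V = 15, components = 1.
b_1 = 28 - 15 + 1 = 14

14


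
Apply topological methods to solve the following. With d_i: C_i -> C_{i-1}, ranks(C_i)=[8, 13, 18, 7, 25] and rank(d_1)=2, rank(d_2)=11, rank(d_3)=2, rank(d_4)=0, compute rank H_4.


rank H_k = rank(ker d_k) - rank(im d_{k+1}).
rank(ker d_4) = rank(C_4) - rank(d_4) = 25 - 0 = 25.
rank(im d_{4+1}) = 0.
rank H_4 = 25 - 0 = 25

25


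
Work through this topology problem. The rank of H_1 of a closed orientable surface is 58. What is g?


For a closed orientable surface: b_1 = 2g.
58 = 2g
g = 58 / 2 = 29

29


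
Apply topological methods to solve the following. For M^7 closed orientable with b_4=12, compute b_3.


Poincare duality for closed orientable n-manifolds: b_k = b_{n-k}.
Here n = 7, so b_3 = b_4 = 12

12


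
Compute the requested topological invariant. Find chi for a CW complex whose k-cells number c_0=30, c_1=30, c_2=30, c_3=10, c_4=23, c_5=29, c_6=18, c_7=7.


chi = sum_k (-1)^k c_k.
= (-1)^0*30 + (-1)^1*30 + (-1)^2*30 + (-1)^3*10 + (-1)^4*23 + (-1)^5*29 + (-1)^6*18 + (-1)^7*7
= (30) + (-30) + (30) + (-10) + (23) + (-29) + (18) + (-7)
= 25

25


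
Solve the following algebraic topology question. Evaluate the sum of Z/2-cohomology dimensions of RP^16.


H^k(RP^16; Z/2) = Z/2 for each 0 <= k <= 16.
Total dimension = 16 + 1 = 17

17


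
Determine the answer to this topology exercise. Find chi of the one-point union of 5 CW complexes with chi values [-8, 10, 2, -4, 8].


chi(A v B) = chi(A) + chi(B) - 1 (one point identified).
For 5 spaces: chi = (sum chi_i) - (5 - 1).
sum = 8; chi = 8 - 4 = 4

4


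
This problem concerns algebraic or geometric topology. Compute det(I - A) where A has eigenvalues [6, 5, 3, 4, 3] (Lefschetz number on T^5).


For a torus self-map: L(f) = det(I - A) where A acts on H_1.
L(f) = (1-6) * (1-5) * (1-3) * (1-4) * (1-3) = -5 * -4 * -2 * -3 * -2 = -240

-240


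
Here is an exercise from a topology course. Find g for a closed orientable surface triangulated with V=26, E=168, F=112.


chi = V - E + F = 26 - 168 + 112 = -30
For orientable closed surface: chi = 2 - 2g, so g = (2 - chi)/2.
g = (2 - (-30)) / 2 = 32 / 2 = 16

16


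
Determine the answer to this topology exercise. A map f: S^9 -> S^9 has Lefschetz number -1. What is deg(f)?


L(f) = 1 + (-1)^9 deg(f) on S^9.
-1 = 1 + (-1)^9 * deg(f)
(-1)^9 * deg(f) = -2
deg(f) = 2

2


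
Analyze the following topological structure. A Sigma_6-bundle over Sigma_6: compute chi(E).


For a fiber bundle F -> E -> B (with CW structure): chi(E) = chi(B) * chi(F).
chi(Sigma_6) = -10, chi(Sigma_6) = -10.
chi(E) = (-10) * (-10) = 100

100


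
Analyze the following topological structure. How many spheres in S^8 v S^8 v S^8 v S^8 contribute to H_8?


For a wedge of spheres, H_k (k>0) is free on one generator per sphere of dimension k.
Spheres of dimension 8: count = 4.
b_8 = 4

4


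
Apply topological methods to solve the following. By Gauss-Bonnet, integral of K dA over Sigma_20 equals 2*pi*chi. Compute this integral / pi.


Gauss-Bonnet: integral K dA = 2*pi*chi(M).
chi(Sigma_20) = 2 - 2*20 = -38.
(integral K dA)/pi = 2*chi = 2*(-38) = -76

-76


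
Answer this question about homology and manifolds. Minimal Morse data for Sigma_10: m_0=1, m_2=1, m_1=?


A perfect Morse function has m_k = b_k.
For Sigma_10: b_0=1, b_1=2g=20, b_2=1.
Saddles m_1 = 2g = 20

20


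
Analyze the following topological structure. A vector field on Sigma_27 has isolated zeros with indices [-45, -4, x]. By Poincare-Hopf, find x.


Poincare-Hopf: sum of indices = chi(M).
chi(Sigma_27) = 2 - 2*27 = -52.
Sum of known indices = -49.
x = chi - (sum known) = -52 - (-49) = -3

-3


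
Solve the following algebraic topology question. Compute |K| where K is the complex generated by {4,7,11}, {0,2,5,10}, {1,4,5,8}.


Each maximal simplex on m vertices has 2^m - 1 nonempty faces.
Take the union (dedupe shared faces).
Total distinct faces = 35

35


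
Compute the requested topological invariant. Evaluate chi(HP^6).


HP^6 has one cell in each dimension 0, 4, ..., 4*6 (6+1 cells, all even-dim).
chi = 6 + 1 = 7

7


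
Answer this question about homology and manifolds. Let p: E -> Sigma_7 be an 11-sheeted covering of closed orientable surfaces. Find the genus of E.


For an n-sheeted cover: chi(E) = n * chi(B).
chi(Sigma_7) = 2 - 2*7 = -12.
chi(E) = 11 * (-12) = -132.
genus(E) = (2 - chi(E))/2 = (2 - (-132))/2 = 134/2 = 67

67


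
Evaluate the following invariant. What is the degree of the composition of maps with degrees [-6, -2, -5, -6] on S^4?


Degree is multiplicative: deg(composition) = product of degrees.
= (-6) * (-2) * (-5) * (-6) = 360

360


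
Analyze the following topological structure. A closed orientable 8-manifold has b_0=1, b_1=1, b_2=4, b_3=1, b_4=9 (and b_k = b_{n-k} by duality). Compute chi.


By Poincare duality b_k = b_{8-k}, so full Betti numbers: b_0=1, b_1=1, b_2=4, b_3=1, b_4=9, b_5=1, b_6=4, b_7=1, b_8=1.
chi = sum (-1)^k b_k = 15

15


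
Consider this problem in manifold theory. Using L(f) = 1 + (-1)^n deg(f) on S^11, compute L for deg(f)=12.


On S^11: L(f) = tr(f_0*) + (-1)^11 tr(f_11*) = 1 + (-1)^11 * deg(f).
L(f) = 1 + (-1)^11 * 12 = 1 + -12 = -11

-11


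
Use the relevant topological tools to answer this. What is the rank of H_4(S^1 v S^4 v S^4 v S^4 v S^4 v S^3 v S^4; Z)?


For a wedge of spheres, H_k (k>0) is free on one generator per sphere of dimension k.
Spheres of dimension 4: count = 5.
b_4 = 5

5


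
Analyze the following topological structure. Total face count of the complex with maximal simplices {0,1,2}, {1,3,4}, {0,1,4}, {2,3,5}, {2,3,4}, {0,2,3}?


Each maximal simplex on m vertices has 2^m - 1 nonempty faces.
Take the union (dedupe shared faces).
Total distinct faces = 24

24


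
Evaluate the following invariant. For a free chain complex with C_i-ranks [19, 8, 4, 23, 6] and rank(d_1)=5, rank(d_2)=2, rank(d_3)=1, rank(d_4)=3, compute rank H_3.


rank H_k = rank(ker d_k) - rank(im d_{k+1}).
rank(ker d_3) = rank(C_3) - rank(d_3) = 23 - 1 = 22.
rank(im d_{3+1}) = 3.
rank H_3 = 22 - 3 = 19

19


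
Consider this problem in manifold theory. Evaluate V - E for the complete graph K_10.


K_10: V = 10, E = C(10,2) = 45.
chi = V - E = 10 - 45 = -35

-35


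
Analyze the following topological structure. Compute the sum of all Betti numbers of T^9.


b_k(T^9) = C(9,k), so the sum over k is sum_k C(9,k) = 2^9.
Total = 2^9 = 512

512


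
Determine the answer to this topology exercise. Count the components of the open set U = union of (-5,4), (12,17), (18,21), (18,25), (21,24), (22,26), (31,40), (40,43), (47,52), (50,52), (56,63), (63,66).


Sort and merge overlapping open intervals.
Merged: (-5,4), (12,17), (18,26), (31,40), (40,43), (47,52), (56,63), (63,66).
Number of components = 8

8


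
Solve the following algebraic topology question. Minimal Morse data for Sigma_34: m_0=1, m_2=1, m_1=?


A perfect Morse function has m_k = b_k.
For Sigma_34: b_0=1, b_1=2g=68, b_2=1.
Saddles m_1 = 2g = 68

68


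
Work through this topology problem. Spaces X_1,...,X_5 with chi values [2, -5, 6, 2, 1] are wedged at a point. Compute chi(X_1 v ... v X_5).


chi(A v B) = chi(A) + chi(B) - 1 (one point identified).
For 5 spaces: chi = (sum chi_i) - (5 - 1).
sum = 6; chi = 6 - 4 = 2

2


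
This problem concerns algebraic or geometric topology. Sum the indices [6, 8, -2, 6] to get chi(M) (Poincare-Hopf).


Poincare-Hopf: chi(M) = sum of indices of zeros.
chi = (6) + (8) + (-2) + (6) = 18

18


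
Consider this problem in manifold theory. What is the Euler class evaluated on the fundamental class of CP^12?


For any closed oriented manifold, <e(TM),[M]> = chi(M).
chi(CP^12) = 12+1 = 13

13


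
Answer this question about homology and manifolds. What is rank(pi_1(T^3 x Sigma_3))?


pi_1(A x B) = pi_1(A) x pi_1(B); rank of abelianization = b_1.
b_1(T^3) = 3, b_1(Sigma_3) = 2*3 = 6.
b_1(product) = 3 + 6 = 9

9


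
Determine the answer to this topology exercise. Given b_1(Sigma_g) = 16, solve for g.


For a closed orientable surface: b_1 = 2g.
16 = 2g
g = 16 / 2 = 8

8


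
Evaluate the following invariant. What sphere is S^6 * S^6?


Join of spheres: S^m * S^n = S^{m+n+1}.
dim = 6 + 6 + 1 = 13

13


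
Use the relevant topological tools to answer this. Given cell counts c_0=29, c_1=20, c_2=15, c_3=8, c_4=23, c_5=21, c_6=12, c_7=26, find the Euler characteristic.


chi = sum_k (-1)^k c_k.
= (-1)^0*29 + (-1)^1*20 + (-1)^2*15 + (-1)^3*8 + (-1)^4*23 + (-1)^5*21 + (-1)^6*12 + (-1)^7*26
= (29) + (-20) + (15) + (-8) + (23) + (-21) + (12) + (-26)
= 4

4


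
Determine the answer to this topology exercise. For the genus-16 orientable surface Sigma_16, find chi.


For a closed orientable surface of genus g: chi = 2 - 2g.
Here g = 16.
chi = 2 - 2*16 = 2 - 32 = -30

-30


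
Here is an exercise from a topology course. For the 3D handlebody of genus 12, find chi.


A genus-g handlebody deformation retracts to a wedge of g circles.
chi(vee_g S^1) = 1 - g.
chi(H_12) = 1 - 12 = -11

-11


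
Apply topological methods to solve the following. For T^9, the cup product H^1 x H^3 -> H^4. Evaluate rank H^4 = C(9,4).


Cup product: H^p x H^q -> H^{p+q}; here p+q = 1+3 = 4.
rank H^k(T^n) = C(n,k).
C(9,4) = 126

126


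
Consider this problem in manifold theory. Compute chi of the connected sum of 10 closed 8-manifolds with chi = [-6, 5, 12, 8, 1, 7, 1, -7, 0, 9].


For n-manifolds: chi(A#B) = chi(A) + chi(B) - chi(S^8).
chi(S^8) = 1 + (-1)^8 = 2.
chi(#) = (sum chi_i) - (10-1)*chi(S^8) = 30 - 9*2 = 12

12


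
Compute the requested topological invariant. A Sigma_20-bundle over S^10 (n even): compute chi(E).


chi(S^10) = 2 (n even), chi(Sigma_20) = 2 - 2*20 = -38.
chi(E) = 2 * (-38) = -76

-76


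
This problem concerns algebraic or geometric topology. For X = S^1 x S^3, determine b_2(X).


Each S^d has Poincare polynomial 1 + t^d.
The product S^1 x S^3 has Poincare polynomial prod(1+t^d_i).
Expanding: b_0=1, b_1=1, b_3=1, b_4=1.
b_2 = 0

0


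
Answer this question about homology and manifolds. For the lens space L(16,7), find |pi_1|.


pi_1(L(p,q)) = Z/pZ for any q coprime to p.
|pi_1(L(16,7))| = 16

16


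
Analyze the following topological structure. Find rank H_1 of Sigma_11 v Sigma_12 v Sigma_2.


For a wedge X v Y: reduced H_k(X v Y) = H_k(X) + H_k(Y).
Each Sigma_g contributes b_1 = 2g.
b_1 = 22 + 24 + 4 = 50

50


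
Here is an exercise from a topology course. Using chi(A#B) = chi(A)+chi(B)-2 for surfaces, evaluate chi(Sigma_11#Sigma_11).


chi(Sigma_11) = 2 - 2*11 = -20
chi(Sigma_11) = 2 - 2*11 = -20
For surfaces: chi(A#B) = chi(A) + chi(B) - 2.
chi = -20 + -20 - 2 = -42

-42


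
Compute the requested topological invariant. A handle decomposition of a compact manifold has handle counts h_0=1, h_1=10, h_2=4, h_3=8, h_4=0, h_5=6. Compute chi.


Handles of index k contribute (-1)^k to chi (same as CW cells).
chi = (1) + (-10) + (4) + (-8) + (0) + (-6) = -19

-19


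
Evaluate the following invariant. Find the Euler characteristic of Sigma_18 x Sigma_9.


chi(Sigma_18) = 2 - 2*18 = -34
chi(Sigma_9) = 2 - 2*9 = -16
chi(product) = (-34) * (-16) = 544

544


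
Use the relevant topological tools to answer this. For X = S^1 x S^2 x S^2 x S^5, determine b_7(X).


Each S^d has Poincare polynomial 1 + t^d.
The product S^1 x S^2 x S^2 x S^5 has Poincare polynomial prod(1+t^d_i).
Expanding: b_0=1, b_1=1, b_2=2, b_3=2, b_4=1, b_5=2, b_6=1, b_7=2, b_8=2, b_9=1, b_10=1.
b_7 = 2

2


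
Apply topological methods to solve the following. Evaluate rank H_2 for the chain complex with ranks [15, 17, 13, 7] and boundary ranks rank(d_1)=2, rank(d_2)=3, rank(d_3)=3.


rank H_k = rank(ker d_k) - rank(im d_{k+1}).
rank(ker d_2) = rank(C_2) - rank(d_2) = 13 - 3 = 10.
rank(im d_{2+1}) = 3.
rank H_2 = 10 - 3 = 7

7


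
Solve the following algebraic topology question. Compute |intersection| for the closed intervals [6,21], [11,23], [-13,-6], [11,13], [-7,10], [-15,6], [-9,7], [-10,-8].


Intersection = [max(a_i), min(b_i)] = [11, -8].
Since 11 > -8, the intersection is empty.
Length = 0

0


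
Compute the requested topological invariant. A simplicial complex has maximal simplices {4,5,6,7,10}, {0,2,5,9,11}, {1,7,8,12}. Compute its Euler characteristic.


Enumerate all faces; f-vector: f_0=12, f_1=26, f_2=24, f_3=11, f_4=2.
chi = sum (-1)^k f_k = 1

1


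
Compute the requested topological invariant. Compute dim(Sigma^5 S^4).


Each suspension raises dimension by 1: Sigma S^n = S^{n+1}.
Sigma^5 S^4 = S^{4+5} = S^9

9


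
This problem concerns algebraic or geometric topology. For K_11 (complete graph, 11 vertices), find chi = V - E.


K_11: V = 11, E = C(11,2) = 55.
chi = V - E = 11 - 55 = -44

-44


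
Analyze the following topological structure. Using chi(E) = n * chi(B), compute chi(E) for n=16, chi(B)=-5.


For a finite covering: chi(E) = (number of sheets) * chi(B).
chi(E) = 16 * (-5) = -80

-80


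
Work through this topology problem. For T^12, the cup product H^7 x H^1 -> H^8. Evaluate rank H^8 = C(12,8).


Cup product: H^p x H^q -> H^{p+q}; here p+q = 7+1 = 8.
rank H^k(T^n) = C(n,k).
C(12,8) = 495

495


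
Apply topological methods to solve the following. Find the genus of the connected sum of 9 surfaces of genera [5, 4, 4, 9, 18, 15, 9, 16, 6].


Genus is additive under connected sum of orientable surfaces.
g = 5 + 4 + 4 + 9 + 18 + 15 + 9 + 16 + 6 = 86

86


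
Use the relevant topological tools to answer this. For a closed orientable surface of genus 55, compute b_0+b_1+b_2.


For Sigma_55: b_0 = 1, b_1 = 2g = 110, b_2 = 1.
Total = 1 + 110 + 1 = 112

112


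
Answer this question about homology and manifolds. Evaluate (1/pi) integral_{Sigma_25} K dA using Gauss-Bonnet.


Gauss-Bonnet: integral K dA = 2*pi*chi(M).
chi(Sigma_25) = 2 - 2*25 = -48.
(integral K dA)/pi = 2*chi = 2*(-48) = -96

-96


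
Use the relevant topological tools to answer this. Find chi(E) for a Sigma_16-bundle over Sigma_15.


For a fiber bundle F -> E -> B (with CW structure): chi(E) = chi(B) * chi(F).
chi(Sigma_15) = -28, chi(Sigma_16) = -30.
chi(E) = (-28) * (-30) = 840

840


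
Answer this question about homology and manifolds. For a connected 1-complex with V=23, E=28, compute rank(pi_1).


For a connected graph: rank(pi_1) = b_1 = E - V + 1 = 1 - chi.
chi = V - E = 23 - 28 = -5.
rank = 1 - (-5) = 28 - 23 + 1 = 6

6


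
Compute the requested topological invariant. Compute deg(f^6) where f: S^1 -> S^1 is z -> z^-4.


deg(f) = -4. Degree is multiplicative: deg(f^6) = (deg f)^6.
deg(f^6) = (-4)^6 = 4096

4096


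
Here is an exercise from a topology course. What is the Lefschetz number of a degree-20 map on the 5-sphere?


On S^5: L(f) = tr(f_0*) + (-1)^5 tr(f_5*) = 1 + (-1)^5 * deg(f).
L(f) = 1 + (-1)^5 * 20 = 1 + -20 = -19

-19


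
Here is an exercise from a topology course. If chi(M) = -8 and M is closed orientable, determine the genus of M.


chi = 2 - 2g for closed orientable surfaces.
-8 = 2 - 2g
2g = 2 - (-8) = 10
g = 5

5


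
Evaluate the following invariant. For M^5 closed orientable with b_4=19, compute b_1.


Poincare duality for closed orientable n-manifolds: b_k = b_{n-k}.
Here n = 5, so b_1 = b_4 = 19

19


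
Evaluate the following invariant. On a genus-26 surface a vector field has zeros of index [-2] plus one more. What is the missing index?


Poincare-Hopf: sum of indices = chi(M).
chi(Sigma_26) = 2 - 2*26 = -50.
Sum of known indices = -2.
x = chi - (sum known) = -50 - (-2) = -48

-48


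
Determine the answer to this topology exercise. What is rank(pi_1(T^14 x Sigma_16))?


pi_1(A x B) = pi_1(A) x pi_1(B); rank of abelianization = b_1.
b_1(T^14) = 14, b_1(Sigma_16) = 2*16 = 32.
b_1(product) = 14 + 32 = 46

46


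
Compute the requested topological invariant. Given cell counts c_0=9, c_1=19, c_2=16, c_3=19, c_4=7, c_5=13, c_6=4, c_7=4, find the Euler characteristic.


chi = sum_k (-1)^k c_k.
= (-1)^0*9 + (-1)^1*19 + (-1)^2*16 + (-1)^3*19 + (-1)^4*7 + (-1)^5*13 + (-1)^6*4 + (-1)^7*4
= (9) + (-19) + (16) + (-19) + (7) + (-13) + (4) + (-4)
= -19

-19


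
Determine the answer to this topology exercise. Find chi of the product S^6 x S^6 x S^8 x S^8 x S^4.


chi is multiplicative: chi(X x Y) = chi(X) chi(Y).
Each even-dim sphere has chi = 2. There are 5 factors.
chi = 2^5 = 32

32


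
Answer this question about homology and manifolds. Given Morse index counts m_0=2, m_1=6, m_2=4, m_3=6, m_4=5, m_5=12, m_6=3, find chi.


Morse theory: chi(M) = sum_k (-1)^k m_k where m_k = #(index-k critical points).
= (2) + (-6) + (4) + (-6) + (5) + (-12) + (3) = -10

-10


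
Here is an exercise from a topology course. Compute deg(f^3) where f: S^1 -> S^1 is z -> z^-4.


deg(f) = -4. Degree is multiplicative: deg(f^3) = (deg f)^3.
deg(f^3) = (-4)^3 = -64

-64


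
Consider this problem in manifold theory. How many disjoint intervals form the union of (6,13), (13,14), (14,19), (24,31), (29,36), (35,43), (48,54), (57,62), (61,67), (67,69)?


Sort and merge overlapping open intervals.
Merged: (6,13), (13,14), (14,19), (24,43), (48,54), (57,67), (67,69).
Number of components = 7

7


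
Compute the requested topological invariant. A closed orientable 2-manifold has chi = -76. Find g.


chi = 2 - 2g for closed orientable surfaces.
-76 = 2 - 2g
2g = 2 - (-76) = 78
g = 39

39


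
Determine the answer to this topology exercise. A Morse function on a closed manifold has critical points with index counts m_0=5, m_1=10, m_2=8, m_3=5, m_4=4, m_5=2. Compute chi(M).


Morse theory: chi(M) = sum_k (-1)^k m_k where m_k = #(index-k critical points).
= (5) + (-10) + (8) + (-5) + (4) + (-2) = 0

0


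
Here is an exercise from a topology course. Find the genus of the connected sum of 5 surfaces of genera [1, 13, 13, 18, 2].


Genus is additive under connected sum of orientable surfaces.
g = 1 + 13 + 13 + 18 + 2 = 47

47


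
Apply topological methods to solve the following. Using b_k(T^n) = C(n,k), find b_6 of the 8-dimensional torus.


By the Kunneth formula, b_k(T^n) = C(n,k).
b_6(T^8) = C(8,6).
C(8,6) = 8!/(6!*2!) = 28

28


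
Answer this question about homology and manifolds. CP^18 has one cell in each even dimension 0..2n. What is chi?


CP^18 has one cell in each even dimension 0, 2, ..., 2*18 (18+1 cells total).
All cells are even-dimensional, so chi = number of cells.
chi = 18 + 1 = 19

19


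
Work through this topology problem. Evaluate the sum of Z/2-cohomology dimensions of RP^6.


H^k(RP^6; Z/2) = Z/2 for each 0 <= k <= 6.
Total dimension = 6 + 1 = 7

7


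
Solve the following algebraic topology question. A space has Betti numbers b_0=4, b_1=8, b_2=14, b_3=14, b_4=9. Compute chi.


chi = sum_k (-1)^k b_k.
= (4) + (-8) + (14) + (-14) + (9)
= 5

5


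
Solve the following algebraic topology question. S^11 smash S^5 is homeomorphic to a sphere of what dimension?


S^m ^ S^n = S^{m+n}.
k = 11 + 5 = 16

16


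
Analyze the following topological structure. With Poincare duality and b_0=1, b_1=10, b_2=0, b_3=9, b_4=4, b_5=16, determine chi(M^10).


By Poincare duality b_k = b_{10-k}, so full Betti numbers: b_0=1, b_1=10, b_2=0, b_3=9, b_4=4, b_5=16, b_6=4, b_7=9, b_8=0, b_9=10, b_10=1.
chi = sum (-1)^k b_k = -44

-44


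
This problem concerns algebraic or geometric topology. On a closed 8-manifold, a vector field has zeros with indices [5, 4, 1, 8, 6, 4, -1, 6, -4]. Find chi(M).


Poincare-Hopf: chi(M) = sum of indices of zeros.
chi = (5) + (4) + (1) + (8) + (6) + (4) + (-1) + (6) + (-4) = 29

29


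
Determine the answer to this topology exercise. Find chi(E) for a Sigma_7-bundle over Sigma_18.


For a fiber bundle F -> E -> B (with CW structure): chi(E) = chi(B) * chi(F).
chi(Sigma_18) = -34, chi(Sigma_7) = -12.
chi(E) = (-34) * (-12) = 408

408


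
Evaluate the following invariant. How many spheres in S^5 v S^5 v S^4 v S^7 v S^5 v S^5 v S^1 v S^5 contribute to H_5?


For a wedge of spheres, H_k (k>0) is free on one generator per sphere of dimension k.
Spheres of dimension 5: count = 5.
b_5 = 5

5


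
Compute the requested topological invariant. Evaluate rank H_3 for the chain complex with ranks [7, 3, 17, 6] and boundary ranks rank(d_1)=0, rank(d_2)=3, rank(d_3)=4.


rank H_k = rank(ker d_k) - rank(im d_{k+1}).
rank(ker d_3) = rank(C_3) - rank(d_3) = 6 - 4 = 2.
rank(im d_{3+1}) = 0.
rank H_3 = 2 - 0 = 2

2


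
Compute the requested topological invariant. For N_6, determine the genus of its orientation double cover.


chi(N_6) = 2 - 6 = -4.
Double cover: chi(Sigma_g) = 2 * chi(N_6) = 2*(-4) = -8.
2 - 2g = -8, so g = (2 - (-8))/2 = 10/2 = 5

5


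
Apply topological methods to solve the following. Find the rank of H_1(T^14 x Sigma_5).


pi_1(A x B) = pi_1(A) x pi_1(B); rank of abelianization = b_1.
b_1(T^14) = 14, b_1(Sigma_5) = 2*5 = 10.
b_1(product) = 14 + 10 = 24

24


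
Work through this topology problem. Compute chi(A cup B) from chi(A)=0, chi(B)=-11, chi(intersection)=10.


chi(A cup B) = chi(A) + chi(B) - chi(A cap B)
= 0 + (-11) - (10)
= -21

-21


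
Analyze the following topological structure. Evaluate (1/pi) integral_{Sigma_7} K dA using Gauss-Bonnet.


Gauss-Bonnet: integral K dA = 2*pi*chi(M).
chi(Sigma_7) = 2 - 2*7 = -12.
(integral K dA)/pi = 2*chi = 2*(-12) = -24

-24


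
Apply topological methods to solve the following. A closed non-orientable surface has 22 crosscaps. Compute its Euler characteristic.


For a non-orientable closed surface with k crosscaps: chi = 2 - k.
Here k = 22.
chi = 2 - 22 = -20

-20


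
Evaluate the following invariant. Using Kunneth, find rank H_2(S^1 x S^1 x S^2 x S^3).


Each S^d has Poincare polynomial 1 + t^d.
The product S^1 x S^1 x S^2 x S^3 has Poincare polynomial prod(1+t^d_i).
Expanding: b_0=1, b_1=2, b_2=2, b_3=3, b_4=3, b_5=2, b_6=2, b_7=1.
b_2 = 2

2


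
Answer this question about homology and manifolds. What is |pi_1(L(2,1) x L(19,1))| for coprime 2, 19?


pi_1(X x Y) = pi_1(X) x pi_1(Y).
pi_1(L(2,1)) = Z/2, pi_1(L(19,1)) = Z/19.
|Z/2 x Z/19| = 2 * 19 = 38

38


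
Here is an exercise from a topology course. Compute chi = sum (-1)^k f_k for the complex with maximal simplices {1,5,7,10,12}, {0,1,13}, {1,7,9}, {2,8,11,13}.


Enumerate all faces; f-vector: f_0=11, f_1=21, f_2=16, f_3=6, f_4=1.
chi = sum (-1)^k f_k = 1

1


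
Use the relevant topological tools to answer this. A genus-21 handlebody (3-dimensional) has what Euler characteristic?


A genus-g handlebody deformation retracts to a wedge of g circles.
chi(vee_g S^1) = 1 - g.
chi(H_21) = 1 - 21 = -20

-20


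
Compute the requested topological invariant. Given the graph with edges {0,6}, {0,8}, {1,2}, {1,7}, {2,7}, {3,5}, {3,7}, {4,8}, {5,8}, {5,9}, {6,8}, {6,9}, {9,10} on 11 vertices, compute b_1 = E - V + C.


b_1 = E - V + (number of components).
E = 13, V = 11, components = 1.
b_1 = 13 - 11 + 1 = 3

3


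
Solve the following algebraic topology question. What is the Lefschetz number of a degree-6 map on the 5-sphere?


On S^5: L(f) = tr(f_0*) + (-1)^5 tr(f_5*) = 1 + (-1)^5 * deg(f).
L(f) = 1 + (-1)^5 * 6 = 1 + -6 = -5

-5


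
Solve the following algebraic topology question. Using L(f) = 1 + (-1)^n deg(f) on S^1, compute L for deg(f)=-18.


On S^1: L(f) = tr(f_0*) + (-1)^1 tr(f_1*) = 1 + (-1)^1 * deg(f).
L(f) = 1 + (-1)^1 * -18 = 1 + 18 = 19

19


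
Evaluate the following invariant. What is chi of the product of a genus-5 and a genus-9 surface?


chi(Sigma_5) = 2 - 2*5 = -8
chi(Sigma_9) = 2 - 2*9 = -16
chi(product) = (-8) * (-16) = 128

128


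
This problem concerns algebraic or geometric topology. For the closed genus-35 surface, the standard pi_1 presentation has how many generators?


Standard presentation: pi_1(Sigma_g) = <a_1,b_1,...,a_g,b_g | [a_1,b_1]...[a_g,b_g] = 1>.
Number of generators = 2g = 2*35 = 70

70


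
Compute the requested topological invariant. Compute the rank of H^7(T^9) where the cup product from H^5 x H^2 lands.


Cup product: H^p x H^q -> H^{p+q}; here p+q = 5+2 = 7.
rank H^k(T^n) = C(n,k).
C(9,7) = 36

36


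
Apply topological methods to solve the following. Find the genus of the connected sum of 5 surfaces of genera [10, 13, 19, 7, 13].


Genus is additive under connected sum of orientable surfaces.
g = 10 + 13 + 19 + 7 + 13 = 62

62


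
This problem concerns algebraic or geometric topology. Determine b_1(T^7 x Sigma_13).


pi_1(A x B) = pi_1(A) x pi_1(B); rank of abelianization = b_1.
b_1(T^7) = 7, b_1(Sigma_13) = 2*13 = 26.
b_1(product) = 7 + 26 = 33

33
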